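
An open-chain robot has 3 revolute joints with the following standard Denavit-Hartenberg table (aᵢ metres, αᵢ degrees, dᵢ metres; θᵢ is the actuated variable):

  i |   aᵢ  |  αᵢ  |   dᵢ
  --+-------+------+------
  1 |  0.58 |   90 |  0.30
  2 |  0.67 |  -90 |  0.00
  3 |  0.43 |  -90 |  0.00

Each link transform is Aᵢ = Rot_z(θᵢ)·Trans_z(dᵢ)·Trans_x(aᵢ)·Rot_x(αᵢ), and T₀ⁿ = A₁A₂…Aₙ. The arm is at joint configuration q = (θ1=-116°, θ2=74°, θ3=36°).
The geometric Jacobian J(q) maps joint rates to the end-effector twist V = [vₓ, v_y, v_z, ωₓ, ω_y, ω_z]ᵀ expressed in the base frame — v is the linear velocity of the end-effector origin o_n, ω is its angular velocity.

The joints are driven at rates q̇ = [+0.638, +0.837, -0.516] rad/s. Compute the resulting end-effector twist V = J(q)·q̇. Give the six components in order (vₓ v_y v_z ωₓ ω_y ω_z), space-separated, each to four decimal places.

0.7461 0.6867 0.3602 -0.9697 -0.0789 0.4958

o_n = [-0.1501, -0.8843, 1.2784]
J₁: ẑ×o_n = [0.8843, -0.1501, 0.0000], ω = ẑ
J2: z=[-0.8988, 0.4384, 0.0000] o=[-0.2543, -0.5213, 0.3000] → [0.4289, 0.8794, 0.2806, -0.8988, 0.4384, 0.0000]
J3: z=[0.4214, 0.8640, 0.2756] o=[-0.3352, -0.6873, 0.9440] → [0.3432, -0.0899, -0.2430, 0.4214, 0.8640, 0.2756]
V = J·q̇ = [0.7461, 0.6867, 0.3602, -0.9697, -0.0789, 0.4958]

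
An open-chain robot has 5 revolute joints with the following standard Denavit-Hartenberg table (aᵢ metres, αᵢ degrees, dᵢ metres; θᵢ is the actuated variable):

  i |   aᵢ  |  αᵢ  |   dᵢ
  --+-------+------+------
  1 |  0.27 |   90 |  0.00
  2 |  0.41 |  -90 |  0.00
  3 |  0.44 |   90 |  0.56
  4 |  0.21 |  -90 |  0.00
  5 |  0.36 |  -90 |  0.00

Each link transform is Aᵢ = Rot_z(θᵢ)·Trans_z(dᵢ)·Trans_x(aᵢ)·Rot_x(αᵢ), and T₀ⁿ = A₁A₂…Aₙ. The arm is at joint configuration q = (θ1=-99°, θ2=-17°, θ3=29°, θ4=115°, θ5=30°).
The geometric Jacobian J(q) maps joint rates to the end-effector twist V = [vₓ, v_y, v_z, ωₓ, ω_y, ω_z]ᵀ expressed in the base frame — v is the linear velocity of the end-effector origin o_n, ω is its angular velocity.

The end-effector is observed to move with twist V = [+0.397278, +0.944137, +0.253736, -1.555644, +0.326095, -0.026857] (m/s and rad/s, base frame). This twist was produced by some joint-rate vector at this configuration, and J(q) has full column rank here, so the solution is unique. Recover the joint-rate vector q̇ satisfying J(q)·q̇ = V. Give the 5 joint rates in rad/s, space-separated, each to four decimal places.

o_n = [0.0941, -1.0924, 0.8373]
J₁: ẑ×o_n = [1.0924, 0.0941, -0.0000], ω = ẑ
J2: z=[-0.9877, 0.1564, 0.0000] o=[-0.0422, -0.2667, 0.0000] → [0.1310, 0.8270, 0.7942, -0.9877, 0.1564, 0.0000]
J3: z=[-0.0457, -0.2888, 0.9563] o=[-0.1036, -0.6539, -0.1199] → [0.1429, 0.2328, 0.0771, -0.0457, -0.2888, 0.9563]
J4: z=[-0.9364, -0.3211, -0.1417] o=[0.0239, -1.2125, 0.3031] → [-0.1545, 0.4902, -0.0900, -0.9364, -0.3211, -0.1417]
J5: z=[-0.2961, 0.9395, -0.1724] o=[-0.0157, -1.1874, 0.5078] → [0.3259, 0.0786, -0.1313, -0.2961, 0.9395, -0.1724]
q̇ = J⁺·V = [0.2780, 0.5250, -0.0800, 0.9360, 0.5550]

0.2780 0.5250 -0.0800 0.9360 0.5550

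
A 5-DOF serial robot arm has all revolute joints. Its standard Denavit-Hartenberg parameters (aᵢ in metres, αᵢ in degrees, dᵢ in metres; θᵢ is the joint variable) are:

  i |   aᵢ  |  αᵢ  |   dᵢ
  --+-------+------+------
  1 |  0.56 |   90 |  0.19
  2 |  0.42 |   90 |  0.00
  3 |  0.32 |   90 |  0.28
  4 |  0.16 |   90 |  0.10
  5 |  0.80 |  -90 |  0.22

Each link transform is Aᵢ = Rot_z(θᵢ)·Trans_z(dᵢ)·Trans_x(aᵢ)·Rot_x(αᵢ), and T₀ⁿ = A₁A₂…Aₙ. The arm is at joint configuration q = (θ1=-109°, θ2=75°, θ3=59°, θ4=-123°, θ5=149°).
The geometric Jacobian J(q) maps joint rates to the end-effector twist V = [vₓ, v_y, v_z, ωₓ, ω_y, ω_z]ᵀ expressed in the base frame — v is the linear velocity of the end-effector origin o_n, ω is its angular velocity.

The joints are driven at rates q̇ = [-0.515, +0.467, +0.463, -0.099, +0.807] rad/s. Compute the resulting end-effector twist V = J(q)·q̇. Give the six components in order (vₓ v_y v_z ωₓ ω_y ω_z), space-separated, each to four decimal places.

-1.4619 0.7969 0.0555 -0.1885 -0.7384 -1.1673

o_n = [-0.6299, -1.5288, 1.0119]
J₁: ẑ×o_n = [1.5288, -0.6299, 0.0000], ω = ẑ
J2: z=[-0.9455, 0.3256, 0.0000] o=[-0.1823, -0.5295, 0.1900] → [0.2676, 0.7771, 1.0906, -0.9455, 0.3256, 0.0000]
J3: z=[-0.3145, -0.9133, -0.2588] o=[-0.2177, -0.6323, 0.5957] → [-0.6122, 0.2376, -0.0945, -0.3145, -0.9133, -0.2588]
J4: z=[0.4148, -0.3774, 0.8280] o=[-0.5790, -0.8390, 0.6824] → [0.4468, -0.1788, -0.3053, 0.4148, -0.3774, 0.8280]
J5: z=[0.5448, -0.6258, -0.5582] o=[-0.4209, -0.7676, 0.7566] → [-0.5847, -0.0224, -0.5456, 0.5448, -0.6258, -0.5582]
V = J·q̇ = [-1.4619, 0.7969, 0.0555, -0.1885, -0.7384, -1.1673]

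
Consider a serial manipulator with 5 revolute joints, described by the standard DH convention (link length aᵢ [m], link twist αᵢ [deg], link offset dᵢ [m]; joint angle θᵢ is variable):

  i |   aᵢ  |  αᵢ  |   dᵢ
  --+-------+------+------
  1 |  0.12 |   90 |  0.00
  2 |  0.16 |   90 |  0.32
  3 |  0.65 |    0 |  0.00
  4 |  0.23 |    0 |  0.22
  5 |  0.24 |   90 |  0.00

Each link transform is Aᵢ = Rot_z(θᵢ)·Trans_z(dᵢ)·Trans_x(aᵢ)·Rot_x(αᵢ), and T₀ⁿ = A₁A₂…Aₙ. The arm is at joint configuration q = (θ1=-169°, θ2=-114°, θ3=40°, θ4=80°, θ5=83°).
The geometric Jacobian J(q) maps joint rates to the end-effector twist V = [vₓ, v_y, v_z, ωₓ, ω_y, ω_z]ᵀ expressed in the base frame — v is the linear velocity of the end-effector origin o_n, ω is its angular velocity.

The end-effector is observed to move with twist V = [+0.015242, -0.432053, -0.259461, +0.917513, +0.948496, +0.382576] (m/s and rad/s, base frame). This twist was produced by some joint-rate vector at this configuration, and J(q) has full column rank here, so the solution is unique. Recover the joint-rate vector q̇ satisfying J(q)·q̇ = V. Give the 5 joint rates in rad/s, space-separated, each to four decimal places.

o_n = [0.0472, 0.8682, -0.2047]
J₁: ẑ×o_n = [-0.8682, 0.0472, 0.0000], ω = ẑ
J2: z=[-0.1908, 0.9816, 0.0000] o=[-0.1178, -0.0229, 0.0000] → [-0.2009, -0.0391, -0.3320, -0.1908, 0.9816, 0.0000]
J3: z=[0.8968, 0.1743, 0.4067] o=[-0.1150, 0.3036, -0.1462] → [-0.2398, 0.1184, 0.4780, 0.8968, 0.1743, 0.4067]
J4: z=[0.8968, 0.1743, 0.4067] o=[0.0041, 0.7524, -0.6010] → [0.0220, -0.3379, 0.0963, 0.8968, 0.1743, 0.4067]
J5: z=[0.8968, 0.1743, 0.4067] o=[0.1175, 0.9774, -0.4065] → [0.0796, -0.2096, -0.0857, 0.8968, 0.1743, 0.4067]
q̇ = J⁺·V = [-0.0990, 0.7560, -0.1160, 0.8700, 0.4300]

-0.0990 0.7560 -0.1160 0.8700 0.4300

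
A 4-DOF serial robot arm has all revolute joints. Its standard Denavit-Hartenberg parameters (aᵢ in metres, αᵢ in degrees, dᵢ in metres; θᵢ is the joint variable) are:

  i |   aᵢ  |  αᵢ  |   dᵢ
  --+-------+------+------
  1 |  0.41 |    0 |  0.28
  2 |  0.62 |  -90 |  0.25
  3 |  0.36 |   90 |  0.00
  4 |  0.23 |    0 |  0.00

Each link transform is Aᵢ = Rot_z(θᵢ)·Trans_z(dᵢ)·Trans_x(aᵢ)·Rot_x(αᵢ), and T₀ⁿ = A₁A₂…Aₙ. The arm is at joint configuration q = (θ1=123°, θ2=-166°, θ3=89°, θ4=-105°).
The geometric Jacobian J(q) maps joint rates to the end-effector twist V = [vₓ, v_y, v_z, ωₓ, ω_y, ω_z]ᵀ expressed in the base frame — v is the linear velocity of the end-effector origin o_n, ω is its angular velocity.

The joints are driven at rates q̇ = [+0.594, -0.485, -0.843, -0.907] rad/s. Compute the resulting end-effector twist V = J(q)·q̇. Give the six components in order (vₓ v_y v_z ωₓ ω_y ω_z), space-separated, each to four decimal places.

0.0794 -0.2301 0.2059 -1.2382 0.0019 0.0932

o_n = [0.0825, -0.2450, 0.2296]
J₁: ẑ×o_n = [0.2450, 0.0825, -0.0000], ω = ẑ
J2: z=[0.0000, 0.0000, 1.0000] o=[-0.2233, 0.3439, 0.2800] → [0.5889, 0.3058, -0.0000, 0.0000, 0.0000, 1.0000]
J3: z=[0.6820, 0.7314, 0.0000] o=[0.2301, -0.0790, 0.5300] → [-0.2197, 0.2049, -0.0052, 0.6820, 0.7314, 0.0000]
J4: z=[0.7312, -0.6819, 0.0175] o=[0.2347, -0.0833, 0.1701] → [-0.0378, -0.0462, -0.2221, 0.7312, -0.6819, 0.0175]
V = J·q̇ = [0.0794, -0.2301, 0.2059, -1.2382, 0.0019, 0.0932]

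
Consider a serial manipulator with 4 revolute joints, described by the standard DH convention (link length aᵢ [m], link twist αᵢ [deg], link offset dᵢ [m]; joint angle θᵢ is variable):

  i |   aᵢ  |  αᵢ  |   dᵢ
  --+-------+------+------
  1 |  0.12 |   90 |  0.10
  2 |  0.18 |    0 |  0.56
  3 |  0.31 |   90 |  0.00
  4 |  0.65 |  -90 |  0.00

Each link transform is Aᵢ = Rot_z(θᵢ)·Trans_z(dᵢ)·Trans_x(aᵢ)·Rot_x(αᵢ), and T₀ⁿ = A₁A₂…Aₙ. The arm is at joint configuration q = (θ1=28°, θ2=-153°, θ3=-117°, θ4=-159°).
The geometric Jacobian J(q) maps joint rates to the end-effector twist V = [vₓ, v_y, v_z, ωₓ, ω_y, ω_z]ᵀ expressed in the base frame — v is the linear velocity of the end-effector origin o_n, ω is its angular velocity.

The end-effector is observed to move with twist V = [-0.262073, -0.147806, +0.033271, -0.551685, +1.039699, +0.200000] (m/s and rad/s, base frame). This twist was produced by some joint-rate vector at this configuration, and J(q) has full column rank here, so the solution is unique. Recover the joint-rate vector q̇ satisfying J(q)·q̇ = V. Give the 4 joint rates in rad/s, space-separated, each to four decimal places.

0.2000 -0.2060 -0.9710 0.0010

o_n = [0.1179, -0.3077, -0.2785]
J₁: ẑ×o_n = [0.3077, 0.1179, -0.0000], ω = ẑ
J2: z=[0.4695, -0.8829, 0.0000] o=[0.1060, 0.0563, 0.1000] → [0.3342, 0.1777, -0.1604, 0.4695, -0.8829, 0.0000]
J3: z=[0.4695, -0.8829, 0.0000] o=[0.2272, -0.5134, 0.0183] → [0.2621, 0.1394, 0.0000, 0.4695, -0.8829, 0.0000]
J4: z=[0.8829, 0.4695, 0.0000] o=[0.2272, -0.5134, 0.3283] → [-0.2849, 0.5358, 0.2329, 0.8829, 0.4695, 0.0000]
q̇ = J⁺·V = [0.2000, -0.2060, -0.9710, 0.0010]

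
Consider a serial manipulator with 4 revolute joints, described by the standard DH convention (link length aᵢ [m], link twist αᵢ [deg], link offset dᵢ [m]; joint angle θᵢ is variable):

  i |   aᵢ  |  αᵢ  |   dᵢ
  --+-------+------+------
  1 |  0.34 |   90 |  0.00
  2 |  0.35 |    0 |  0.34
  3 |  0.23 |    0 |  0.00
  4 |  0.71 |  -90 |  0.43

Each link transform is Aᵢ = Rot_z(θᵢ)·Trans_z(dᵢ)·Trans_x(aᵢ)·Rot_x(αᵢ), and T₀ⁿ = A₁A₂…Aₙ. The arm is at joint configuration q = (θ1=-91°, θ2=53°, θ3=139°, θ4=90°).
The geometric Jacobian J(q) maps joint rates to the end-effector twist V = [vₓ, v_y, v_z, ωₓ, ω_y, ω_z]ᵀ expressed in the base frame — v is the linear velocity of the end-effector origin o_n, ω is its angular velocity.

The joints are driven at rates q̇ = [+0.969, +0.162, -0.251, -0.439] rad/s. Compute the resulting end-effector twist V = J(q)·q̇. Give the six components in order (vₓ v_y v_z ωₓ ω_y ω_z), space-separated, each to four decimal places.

0.4528 -0.3379 -0.0238 0.5279 -0.0092 0.9690

o_n = [-0.7781, -0.4598, -0.4628]
J₁: ẑ×o_n = [0.4598, -0.7781, 0.0000], ω = ẑ
J2: z=[-0.9998, 0.0175, 0.0000] o=[-0.0059, -0.3399, 0.0000] → [-0.0081, -0.4627, 0.1333, -0.9998, 0.0175, 0.0000]
J3: z=[-0.9998, 0.0175, 0.0000] o=[-0.3496, -0.5446, 0.2795] → [-0.0130, -0.7422, -0.0774, -0.9998, 0.0175, 0.0000]
J4: z=[-0.9998, 0.0175, 0.0000] o=[-0.3456, -0.3197, 0.2317] → [-0.0121, -0.6944, 0.1476, -0.9998, 0.0175, 0.0000]
V = J·q̇ = [0.4528, -0.3379, -0.0238, 0.5279, -0.0092, 0.9690]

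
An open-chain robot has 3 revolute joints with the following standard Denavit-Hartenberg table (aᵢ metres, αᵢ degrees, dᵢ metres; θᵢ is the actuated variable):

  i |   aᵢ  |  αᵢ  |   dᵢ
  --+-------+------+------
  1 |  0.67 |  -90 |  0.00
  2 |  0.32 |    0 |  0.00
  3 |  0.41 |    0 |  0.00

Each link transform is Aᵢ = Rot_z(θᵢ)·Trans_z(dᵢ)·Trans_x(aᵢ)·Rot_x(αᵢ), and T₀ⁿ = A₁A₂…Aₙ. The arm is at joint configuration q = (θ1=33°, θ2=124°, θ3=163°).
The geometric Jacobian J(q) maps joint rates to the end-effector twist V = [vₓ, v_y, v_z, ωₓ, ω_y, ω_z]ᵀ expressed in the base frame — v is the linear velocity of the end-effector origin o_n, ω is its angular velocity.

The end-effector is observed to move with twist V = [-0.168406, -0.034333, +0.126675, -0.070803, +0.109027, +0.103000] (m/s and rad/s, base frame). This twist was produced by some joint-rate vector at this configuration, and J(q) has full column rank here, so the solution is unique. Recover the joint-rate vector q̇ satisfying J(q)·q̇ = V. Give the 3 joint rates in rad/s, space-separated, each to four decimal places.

o_n = [0.5124, 0.3327, 0.1268]
J₁: ẑ×o_n = [-0.3327, 0.5124, 0.0000], ω = ẑ
J2: z=[-0.5446, 0.8387, 0.0000] o=[0.5619, 0.3649, 0.0000] → [0.1063, 0.0691, 0.0591, -0.5446, 0.8387, 0.0000]
J3: z=[-0.5446, 0.8387, 0.0000] o=[0.4118, 0.2674, -0.2653] → [0.3288, 0.2135, -0.1199, -0.5446, 0.8387, 0.0000]
q̇ = J⁺·V = [0.1030, 0.7950, -0.6650]

0.1030 0.7950 -0.6650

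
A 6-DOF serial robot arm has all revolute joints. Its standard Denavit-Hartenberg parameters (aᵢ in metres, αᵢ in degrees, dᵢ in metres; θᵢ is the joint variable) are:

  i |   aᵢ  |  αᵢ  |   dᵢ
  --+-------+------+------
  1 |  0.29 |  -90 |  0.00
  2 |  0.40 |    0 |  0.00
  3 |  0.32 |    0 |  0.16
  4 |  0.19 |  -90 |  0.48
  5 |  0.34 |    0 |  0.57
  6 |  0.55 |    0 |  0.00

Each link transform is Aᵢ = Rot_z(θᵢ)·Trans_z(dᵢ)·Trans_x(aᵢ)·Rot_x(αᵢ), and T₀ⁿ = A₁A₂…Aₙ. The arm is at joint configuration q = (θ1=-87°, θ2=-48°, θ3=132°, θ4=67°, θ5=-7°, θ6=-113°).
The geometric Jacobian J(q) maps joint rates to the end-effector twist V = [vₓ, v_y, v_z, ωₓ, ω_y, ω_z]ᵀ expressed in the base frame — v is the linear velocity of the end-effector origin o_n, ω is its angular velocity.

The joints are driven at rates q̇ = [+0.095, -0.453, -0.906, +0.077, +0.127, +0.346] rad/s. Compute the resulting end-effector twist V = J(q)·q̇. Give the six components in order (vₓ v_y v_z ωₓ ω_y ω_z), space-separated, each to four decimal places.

0.0701 0.5004 -0.5824 -1.2922 0.1619 0.5087

o_n = [1.1611, -0.0332, 0.3551]
J₁: ẑ×o_n = [0.0332, 1.1611, -0.0000], ω = ẑ
J2: z=[0.9986, 0.0523, 0.0000] o=[0.0152, -0.2896, 0.0000] → [0.0186, -0.3547, 0.1961, 0.9986, 0.0523, 0.0000]
J3: z=[0.9986, 0.0523, 0.0000] o=[0.0292, -0.5569, 0.2973] → [0.0030, -0.0578, 0.4637, 0.9986, 0.0523, 0.0000]
J4: z=[0.9986, 0.0523, 0.0000] o=[0.1907, -0.5819, -0.0210] → [0.0197, -0.3756, 0.4972, 0.9986, 0.0523, 0.0000]
J5: z=[-0.0254, 0.4841, 0.8746] o=[0.6614, -0.3908, -0.1131] → [-0.0861, 0.4489, -0.2510, -0.0254, 0.4841, 0.8746]
J6: z=[-0.0254, 0.4841, 0.8746] o=[0.6728, 0.1820, 0.2218] → [0.2528, 0.4304, -0.2309, -0.0254, 0.4841, 0.8746]
V = J·q̇ = [0.0701, 0.5004, -0.5824, -1.2922, 0.1619, 0.5087]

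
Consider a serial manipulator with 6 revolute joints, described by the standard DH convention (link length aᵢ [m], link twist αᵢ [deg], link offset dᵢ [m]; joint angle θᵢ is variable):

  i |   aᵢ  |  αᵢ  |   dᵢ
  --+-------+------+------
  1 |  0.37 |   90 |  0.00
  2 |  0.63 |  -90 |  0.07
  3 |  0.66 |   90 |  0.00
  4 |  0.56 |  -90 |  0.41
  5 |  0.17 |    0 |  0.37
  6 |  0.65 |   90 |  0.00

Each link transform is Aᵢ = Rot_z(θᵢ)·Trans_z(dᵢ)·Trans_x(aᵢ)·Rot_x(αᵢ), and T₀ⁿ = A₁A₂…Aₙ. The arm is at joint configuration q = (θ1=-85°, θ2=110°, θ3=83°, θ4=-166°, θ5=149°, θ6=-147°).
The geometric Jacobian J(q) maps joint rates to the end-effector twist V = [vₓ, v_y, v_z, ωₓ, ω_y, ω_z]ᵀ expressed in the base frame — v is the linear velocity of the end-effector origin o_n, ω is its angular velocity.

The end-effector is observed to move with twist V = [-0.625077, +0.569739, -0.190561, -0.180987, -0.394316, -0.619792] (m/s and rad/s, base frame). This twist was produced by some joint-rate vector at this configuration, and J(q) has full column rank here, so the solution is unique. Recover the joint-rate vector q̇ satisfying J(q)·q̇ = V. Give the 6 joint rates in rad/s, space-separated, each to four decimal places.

-0.4550 0.2500 -0.2960 -0.2860 -0.4130 0.4150

o_n = [-0.3296, -0.6751, 1.0500]
J₁: ẑ×o_n = [0.6751, -0.3296, 0.0000], ω = ẑ
J2: z=[-0.9962, -0.0872, 0.0000] o=[0.0322, -0.3686, 0.0000] → [-0.0915, 1.0460, 0.2738, -0.9962, -0.0872, 0.0000]
J3: z=[-0.0819, 0.9361, -0.3420] o=[-0.0563, -0.1600, 0.5920] → [0.2526, 0.1310, 0.2981, -0.0819, 0.9361, -0.3420]
J4: z=[-0.1510, 0.3276, 0.9327] o=[0.5939, -0.0755, 0.6676] → [0.6844, -0.8036, 0.3930, -0.1510, 0.3276, 0.9327]
J5: z=[0.3178, -0.8773, 0.3596] o=[0.0078, -0.1376, 1.0341] → [0.1793, -0.1264, -0.4668, 0.3178, -0.8773, 0.3596]
J6: z=[0.3178, -0.8773, 0.3596] o=[0.2750, -0.4398, 1.0896] → [0.1193, -0.2048, -0.6052, 0.3178, -0.8773, 0.3596]
q̇ = J⁺·V = [-0.4550, 0.2500, -0.2960, -0.2860, -0.4130, 0.4150]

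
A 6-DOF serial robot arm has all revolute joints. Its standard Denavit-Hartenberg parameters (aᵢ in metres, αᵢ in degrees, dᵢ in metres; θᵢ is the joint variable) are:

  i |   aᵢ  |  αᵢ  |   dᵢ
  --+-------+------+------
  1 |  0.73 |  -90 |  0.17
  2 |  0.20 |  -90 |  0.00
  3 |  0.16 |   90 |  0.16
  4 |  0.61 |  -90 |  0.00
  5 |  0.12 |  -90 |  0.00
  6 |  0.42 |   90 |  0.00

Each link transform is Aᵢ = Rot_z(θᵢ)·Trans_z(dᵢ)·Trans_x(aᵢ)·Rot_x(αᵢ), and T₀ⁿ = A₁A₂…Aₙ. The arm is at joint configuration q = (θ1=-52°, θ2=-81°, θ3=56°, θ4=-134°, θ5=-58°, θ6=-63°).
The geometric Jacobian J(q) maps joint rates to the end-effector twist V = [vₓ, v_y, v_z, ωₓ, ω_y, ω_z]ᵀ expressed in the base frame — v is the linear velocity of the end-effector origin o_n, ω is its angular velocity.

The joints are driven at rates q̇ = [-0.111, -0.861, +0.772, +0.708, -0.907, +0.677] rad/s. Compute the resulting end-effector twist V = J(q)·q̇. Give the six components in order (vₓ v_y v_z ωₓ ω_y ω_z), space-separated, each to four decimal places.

o_n = [0.2715, 0.0385, 0.6259]
J₁: ẑ×o_n = [-0.0385, 0.2715, 0.0000], ω = ẑ
J2: z=[0.7880, 0.6157, 0.0000] o=[0.4494, -0.5752, 0.1700] → [0.2807, -0.3593, 0.5932, 0.7880, 0.6157, 0.0000]
J3: z=[0.6081, -0.7783, -0.1564] o=[0.4687, -0.5999, 0.3675] → [-0.1012, -0.1263, 0.2347, 0.6081, -0.7783, -0.1564]
J4: z=[0.5205, 0.2421, 0.8188] o=[0.4701, -0.8171, 0.4309] → [-0.6534, -0.2641, 0.4934, 0.5205, 0.2421, 0.8188]
J5: z=[-0.8536, 0.1239, 0.5060] o=[0.4573, -0.2301, 0.2655] → [-0.0912, 0.2137, -0.2062, -0.8536, 0.1239, 0.5060]
J6: z=[-0.2936, 0.6878, -0.6639] o=[0.5089, -0.1443, 0.3316] → [0.3238, 0.2440, 0.1096, -0.2936, 0.6878, -0.6639]
V = J·q̇ = [-0.4762, -0.0339, 0.2811, 0.7349, -0.6063, -0.5604]

-0.4762 -0.0339 0.2811 0.7349 -0.6063 -0.5604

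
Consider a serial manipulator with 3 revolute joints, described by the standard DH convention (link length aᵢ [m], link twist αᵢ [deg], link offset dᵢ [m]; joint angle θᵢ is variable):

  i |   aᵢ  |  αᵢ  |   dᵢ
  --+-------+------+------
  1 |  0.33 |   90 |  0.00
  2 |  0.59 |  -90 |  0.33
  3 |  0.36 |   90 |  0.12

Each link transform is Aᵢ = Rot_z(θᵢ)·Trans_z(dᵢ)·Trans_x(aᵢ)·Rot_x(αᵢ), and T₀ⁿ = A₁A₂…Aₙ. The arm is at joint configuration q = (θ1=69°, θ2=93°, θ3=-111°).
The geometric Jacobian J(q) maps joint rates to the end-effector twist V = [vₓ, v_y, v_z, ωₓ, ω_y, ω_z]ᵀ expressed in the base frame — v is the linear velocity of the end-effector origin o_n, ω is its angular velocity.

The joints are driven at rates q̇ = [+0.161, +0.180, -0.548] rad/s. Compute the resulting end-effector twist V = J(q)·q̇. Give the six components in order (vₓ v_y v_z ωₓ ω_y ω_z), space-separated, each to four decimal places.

o_n = [0.6885, -0.0650, 0.4541]
J₁: ẑ×o_n = [0.0650, 0.6885, -0.0000], ω = ẑ
J2: z=[0.9336, -0.3584, 0.0000] o=[0.1183, 0.3081, 0.0000] → [-0.1627, -0.4239, -0.1440, 0.9336, -0.3584, 0.0000]
J3: z=[-0.3579, -0.9323, -0.0523] o=[0.4153, 0.1610, 0.5892] → [0.1141, -0.0627, 0.3356, -0.3579, -0.9323, -0.0523]
V = J·q̇ = [-0.0814, 0.0689, -0.2098, 0.3642, 0.4464, 0.1897]

-0.0814 0.0689 -0.2098 0.3642 0.4464 0.1897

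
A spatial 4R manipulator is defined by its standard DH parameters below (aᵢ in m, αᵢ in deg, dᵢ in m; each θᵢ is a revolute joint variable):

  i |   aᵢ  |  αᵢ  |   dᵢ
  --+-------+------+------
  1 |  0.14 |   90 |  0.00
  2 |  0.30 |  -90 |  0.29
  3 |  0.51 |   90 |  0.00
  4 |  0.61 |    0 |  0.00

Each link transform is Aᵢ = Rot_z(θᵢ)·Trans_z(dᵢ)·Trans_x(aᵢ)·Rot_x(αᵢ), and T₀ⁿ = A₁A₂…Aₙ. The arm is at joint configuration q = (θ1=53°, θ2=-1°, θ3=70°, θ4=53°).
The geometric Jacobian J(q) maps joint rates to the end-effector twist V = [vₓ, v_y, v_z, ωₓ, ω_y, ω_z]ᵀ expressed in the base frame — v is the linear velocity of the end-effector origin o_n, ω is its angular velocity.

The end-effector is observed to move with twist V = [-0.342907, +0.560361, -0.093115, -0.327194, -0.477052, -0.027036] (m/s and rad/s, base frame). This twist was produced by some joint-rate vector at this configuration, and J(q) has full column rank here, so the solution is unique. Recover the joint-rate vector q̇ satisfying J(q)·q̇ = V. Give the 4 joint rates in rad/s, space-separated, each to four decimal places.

o_n = [0.0238, 0.9192, 0.4766]
J₁: ẑ×o_n = [-0.9192, 0.0238, 0.0000], ω = ẑ
J2: z=[0.7986, -0.6018, 0.0000] o=[0.0843, 0.1118, 0.0000] → [-0.2868, -0.3806, 0.6084, 0.7986, -0.6018, 0.0000]
J3: z=[0.0105, 0.0139, 0.9998] o=[0.4964, 0.1768, -0.0052] → [-0.7355, -0.4776, 0.0144, 0.0105, 0.0139, 0.9998]
J4: z=[0.8386, 0.5445, -0.0164] o=[0.2186, 0.6045, -0.0083] → [0.2692, -0.4034, 0.3700, 0.8386, 0.5445, -0.0164]
q̇ = J⁺·V = [0.7750, 0.2310, -0.8120, -0.6000]

0.7750 0.2310 -0.8120 -0.6000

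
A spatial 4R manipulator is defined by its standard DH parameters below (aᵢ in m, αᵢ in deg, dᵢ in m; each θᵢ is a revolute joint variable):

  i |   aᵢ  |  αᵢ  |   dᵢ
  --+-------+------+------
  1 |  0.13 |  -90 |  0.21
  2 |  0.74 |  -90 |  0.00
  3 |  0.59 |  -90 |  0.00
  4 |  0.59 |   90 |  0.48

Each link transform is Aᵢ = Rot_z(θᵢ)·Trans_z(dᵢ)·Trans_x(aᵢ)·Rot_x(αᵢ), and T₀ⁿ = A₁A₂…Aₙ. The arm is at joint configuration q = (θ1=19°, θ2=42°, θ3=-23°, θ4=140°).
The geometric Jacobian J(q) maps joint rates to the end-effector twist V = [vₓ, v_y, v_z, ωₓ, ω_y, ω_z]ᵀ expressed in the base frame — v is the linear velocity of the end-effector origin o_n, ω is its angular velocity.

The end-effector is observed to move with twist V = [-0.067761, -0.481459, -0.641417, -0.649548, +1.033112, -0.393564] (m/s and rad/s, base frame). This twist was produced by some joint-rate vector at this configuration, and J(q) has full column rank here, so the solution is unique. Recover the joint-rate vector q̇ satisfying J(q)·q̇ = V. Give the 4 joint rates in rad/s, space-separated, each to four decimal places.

-0.3840 0.7170 0.1930 -0.5120

o_n = [1.2302, 0.0133, -0.2138]
J₁: ẑ×o_n = [-0.0133, 1.2302, 0.0000], ω = ẑ
J2: z=[-0.3256, 0.9455, 0.0000] o=[0.1229, 0.0423, 0.2100] → [-0.4007, -0.1380, -1.0375, -0.3256, 0.9455, 0.0000]
J3: z=[-0.6327, -0.2178, -0.7431] o=[0.6429, 0.2214, -0.2852] → [-0.1701, -0.3913, 0.2596, -0.6327, -0.2178, -0.7431]
J4: z=[0.5742, -0.7758, -0.2615] o=[0.9494, 0.5707, -0.6486] → [-0.4830, -0.3230, -0.1023, 0.5742, -0.7758, -0.2615]
q̇ = J⁺·V = [-0.3840, 0.7170, 0.1930, -0.5120]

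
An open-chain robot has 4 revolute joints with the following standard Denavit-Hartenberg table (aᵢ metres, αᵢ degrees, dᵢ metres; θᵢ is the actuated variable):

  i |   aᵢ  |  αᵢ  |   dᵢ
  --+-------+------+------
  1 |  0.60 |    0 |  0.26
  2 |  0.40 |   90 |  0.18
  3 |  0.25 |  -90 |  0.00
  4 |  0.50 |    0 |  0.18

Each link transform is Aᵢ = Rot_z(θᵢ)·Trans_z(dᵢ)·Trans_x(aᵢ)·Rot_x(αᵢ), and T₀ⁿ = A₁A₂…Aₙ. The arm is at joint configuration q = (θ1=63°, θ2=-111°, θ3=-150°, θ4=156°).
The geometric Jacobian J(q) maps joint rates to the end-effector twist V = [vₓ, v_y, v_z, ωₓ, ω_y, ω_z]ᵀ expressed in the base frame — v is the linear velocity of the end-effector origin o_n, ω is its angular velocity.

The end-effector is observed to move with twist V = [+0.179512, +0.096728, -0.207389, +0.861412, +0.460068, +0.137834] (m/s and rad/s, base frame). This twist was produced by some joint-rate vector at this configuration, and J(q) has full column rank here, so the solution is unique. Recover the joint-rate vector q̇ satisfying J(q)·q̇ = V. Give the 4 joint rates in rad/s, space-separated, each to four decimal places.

-0.2250 0.7690 -0.9480 0.4690

o_n = [0.8712, 0.1735, 0.3875]
J₁: ẑ×o_n = [-0.1735, 0.8712, 0.0000], ω = ẑ
J2: z=[0.0000, 0.0000, 1.0000] o=[0.2724, 0.5346, 0.2600] → [0.3611, 0.5988, -0.0000, 0.0000, 0.0000, 1.0000]
J3: z=[-0.7431, -0.6691, 0.0000] o=[0.5400, 0.2373, 0.4400] → [0.0351, -0.0390, 0.2691, -0.7431, -0.6691, 0.0000]
J4: z=[0.3346, -0.3716, -0.8660] o=[0.3952, 0.3982, 0.3150] → [-0.2216, -0.4365, 0.1017, 0.3346, -0.3716, -0.8660]
q̇ = J⁺·V = [-0.2250, 0.7690, -0.9480, 0.4690]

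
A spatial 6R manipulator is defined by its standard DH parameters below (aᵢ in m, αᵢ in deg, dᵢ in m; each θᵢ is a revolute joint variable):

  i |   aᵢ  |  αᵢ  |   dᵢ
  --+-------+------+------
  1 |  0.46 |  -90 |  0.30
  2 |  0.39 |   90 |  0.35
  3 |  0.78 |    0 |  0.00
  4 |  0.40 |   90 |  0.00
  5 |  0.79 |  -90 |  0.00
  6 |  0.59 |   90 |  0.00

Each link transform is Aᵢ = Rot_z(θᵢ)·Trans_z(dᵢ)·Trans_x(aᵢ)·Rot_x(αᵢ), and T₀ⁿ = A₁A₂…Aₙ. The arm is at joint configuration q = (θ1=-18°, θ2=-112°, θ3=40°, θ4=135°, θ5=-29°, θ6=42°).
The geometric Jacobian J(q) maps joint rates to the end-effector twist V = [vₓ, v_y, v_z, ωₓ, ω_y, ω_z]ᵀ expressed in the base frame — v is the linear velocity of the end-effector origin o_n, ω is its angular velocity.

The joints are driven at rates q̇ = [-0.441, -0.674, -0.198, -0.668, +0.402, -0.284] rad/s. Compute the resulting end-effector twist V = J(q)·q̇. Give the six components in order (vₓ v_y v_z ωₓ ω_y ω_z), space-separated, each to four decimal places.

0.4877 0.6884 -0.0613 0.8331 -0.5709 0.1361

o_n = [1.3277, 0.1854, 0.0449]
J₁: ẑ×o_n = [-0.1854, 1.3277, 0.0000], ω = ẑ
J2: z=[0.3090, 0.9511, 0.0000] o=[0.4375, -0.1421, 0.3000] → [-0.2426, 0.0788, -0.7454, 0.3090, 0.9511, 0.0000]
J3: z=[-0.8818, 0.2865, -0.3746] o=[0.4067, 0.2359, 0.6616] → [-0.1956, -0.8888, -0.2194, -0.8818, 0.2865, -0.3746]
J4: z=[-0.8818, 0.2865, -0.3746] o=[0.3488, 0.7819, 1.2156] → [-0.5589, -1.3990, 0.2455, -0.8818, 0.2865, -0.3746]
J5: z=[0.2768, 0.9575, 0.0808] o=[0.5015, 0.7689, 0.8461] → [-0.7200, 0.2885, -0.9526, 0.2768, 0.9575, 0.0808]
J6: z=[-0.5861, 0.2349, -0.7754] o=[1.1031, 0.6368, 0.3514] → [-0.4220, -0.3538, 0.2118, -0.5861, 0.2349, -0.7754]
V = J·q̇ = [0.4877, 0.6884, -0.0613, 0.8331, -0.5709, 0.1361]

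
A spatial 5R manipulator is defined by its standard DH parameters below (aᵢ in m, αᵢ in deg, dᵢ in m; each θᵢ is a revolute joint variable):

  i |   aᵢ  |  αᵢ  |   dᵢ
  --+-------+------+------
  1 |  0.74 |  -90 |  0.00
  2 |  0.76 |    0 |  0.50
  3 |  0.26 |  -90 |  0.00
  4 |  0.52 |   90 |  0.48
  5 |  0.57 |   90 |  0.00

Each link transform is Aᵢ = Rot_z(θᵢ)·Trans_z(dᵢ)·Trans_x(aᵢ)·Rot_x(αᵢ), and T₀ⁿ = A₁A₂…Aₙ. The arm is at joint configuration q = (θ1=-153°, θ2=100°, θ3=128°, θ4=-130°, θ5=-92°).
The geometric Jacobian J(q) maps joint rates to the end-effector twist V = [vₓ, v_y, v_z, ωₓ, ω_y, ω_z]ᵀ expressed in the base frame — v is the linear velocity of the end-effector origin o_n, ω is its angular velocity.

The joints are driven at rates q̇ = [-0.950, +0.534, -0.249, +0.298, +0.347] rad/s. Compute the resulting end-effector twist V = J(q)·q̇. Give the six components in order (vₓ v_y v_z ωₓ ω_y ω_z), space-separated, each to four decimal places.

o_n = [-0.1181, -1.0513, -0.8541]
J₁: ẑ×o_n = [1.0513, -0.1181, 0.0000], ω = ẑ
J2: z=[0.4540, -0.8910, 0.0000] o=[-0.6593, -0.3360, 0.0000] → [0.7610, 0.3878, 0.1575, 0.4540, -0.8910, 0.0000]
J3: z=[0.4540, -0.8910, 0.0000] o=[-0.3148, -0.7215, -0.7485] → [0.0941, 0.0480, 0.0255, 0.4540, -0.8910, 0.0000]
J4: z=[-0.6621, -0.3374, 0.6691] o=[-0.1597, -0.6426, -0.5552] → [0.3743, -0.1700, 0.2847, -0.6621, -0.3374, 0.6691]
J5: z=[-0.7485, 0.3400, -0.5693] o=[-0.4960, -1.2610, -0.4824] → [-0.0070, -0.4933, -0.2854, -0.7485, 0.3400, -0.5693]
V = J·q̇ = [-0.5067, 0.0855, 0.0635, -0.3277, -0.2365, -0.9481]

-0.5067 0.0855 0.0635 -0.3277 -0.2365 -0.9481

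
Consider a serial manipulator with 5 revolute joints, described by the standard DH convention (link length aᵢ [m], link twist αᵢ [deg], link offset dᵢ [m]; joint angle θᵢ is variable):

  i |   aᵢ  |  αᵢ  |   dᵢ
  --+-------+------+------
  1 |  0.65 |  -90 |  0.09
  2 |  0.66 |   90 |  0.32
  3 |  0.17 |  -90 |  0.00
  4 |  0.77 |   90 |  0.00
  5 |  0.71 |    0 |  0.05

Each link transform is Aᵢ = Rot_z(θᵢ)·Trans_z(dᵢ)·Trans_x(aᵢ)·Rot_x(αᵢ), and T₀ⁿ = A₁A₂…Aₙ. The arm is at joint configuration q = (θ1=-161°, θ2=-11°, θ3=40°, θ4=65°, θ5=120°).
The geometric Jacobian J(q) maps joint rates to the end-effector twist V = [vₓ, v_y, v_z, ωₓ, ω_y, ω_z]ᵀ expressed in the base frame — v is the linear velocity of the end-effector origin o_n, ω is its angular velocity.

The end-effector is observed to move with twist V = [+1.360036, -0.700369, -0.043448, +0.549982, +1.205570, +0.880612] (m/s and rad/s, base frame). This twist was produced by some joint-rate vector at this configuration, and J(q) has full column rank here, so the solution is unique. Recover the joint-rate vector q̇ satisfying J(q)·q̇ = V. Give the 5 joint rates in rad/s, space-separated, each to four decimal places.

0.7610 -0.9620 0.6030 0.5620 -0.7370

o_n = [-0.8629, -1.3993, -0.1508]
J₁: ẑ×o_n = [1.3993, -0.8629, 0.0000], ω = ẑ
J2: z=[0.3256, -0.9455, 0.0000] o=[-0.6146, -0.2116, 0.0900] → [0.2277, 0.0784, -0.6214, 0.3256, -0.9455, 0.0000]
J3: z=[0.1804, 0.0621, 0.9816] o=[-1.1230, -0.7251, 0.2159] → [0.6390, 0.3215, -0.1378, 0.1804, 0.0621, 0.9816]
J4: z=[0.8460, -0.5189, -0.1226] o=[-1.2083, -0.8701, 0.2408] → [0.1383, 0.2889, -0.2685, 0.8460, -0.5189, -0.1226]
J5: z=[-0.3785, -0.7465, 0.5473] o=[-1.4975, -1.1908, -0.3967] → [-0.0694, 0.4404, 0.5526, -0.3785, -0.7465, 0.5473]
q̇ = J⁺·V = [0.7610, -0.9620, 0.6030, 0.5620, -0.7370]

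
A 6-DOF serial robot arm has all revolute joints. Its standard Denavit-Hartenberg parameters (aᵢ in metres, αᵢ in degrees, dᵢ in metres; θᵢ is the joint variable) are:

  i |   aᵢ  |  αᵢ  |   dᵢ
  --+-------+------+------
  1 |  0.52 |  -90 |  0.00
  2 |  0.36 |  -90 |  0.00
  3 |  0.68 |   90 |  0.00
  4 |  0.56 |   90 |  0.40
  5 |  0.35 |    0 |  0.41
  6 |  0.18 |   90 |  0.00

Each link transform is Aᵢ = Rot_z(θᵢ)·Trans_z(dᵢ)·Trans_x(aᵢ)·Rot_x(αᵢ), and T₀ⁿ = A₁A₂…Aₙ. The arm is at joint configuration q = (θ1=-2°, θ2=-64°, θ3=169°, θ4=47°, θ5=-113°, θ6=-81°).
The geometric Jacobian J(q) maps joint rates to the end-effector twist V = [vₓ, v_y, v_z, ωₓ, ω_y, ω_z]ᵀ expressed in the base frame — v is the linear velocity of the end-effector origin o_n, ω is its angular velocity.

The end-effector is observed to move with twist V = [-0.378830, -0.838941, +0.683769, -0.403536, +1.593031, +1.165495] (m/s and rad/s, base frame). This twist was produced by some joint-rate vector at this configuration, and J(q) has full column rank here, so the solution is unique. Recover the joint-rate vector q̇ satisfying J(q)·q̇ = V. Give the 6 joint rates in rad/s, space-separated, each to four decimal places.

o_n = [0.0936, -0.3419, -0.6268]
J₁: ẑ×o_n = [0.3419, 0.0936, -0.0000], ω = ẑ
J2: z=[0.0349, 0.9994, 0.0000] o=[0.5197, -0.0181, 0.0000] → [-0.6264, 0.0219, 0.4146, 0.0349, 0.9994, 0.0000]
J3: z=[0.8982, -0.0314, -0.4384] o=[0.6774, -0.0237, 0.3236] → [-0.1097, 1.1096, -0.3042, 0.8982, -0.0314, -0.4384]
J4: z=[0.0493, -0.9839, 0.1715] o=[0.3804, -0.1431, -0.2764] → [0.3789, -0.0319, -0.2921, 0.0493, -0.9839, 0.1715]
J5: z=[-0.9320, -0.1071, -0.3463] o=[0.6013, -0.6166, -0.7243] → [0.0847, 0.2666, -0.3104, -0.9320, -0.1071, -0.3463]
J6: z=[-0.9320, -0.1071, -0.3463] o=[0.1541, -0.3240, -0.7954] → [-0.0243, 0.1781, 0.0102, -0.9320, -0.1071, -0.3463]
q̇ = J⁺·V = [0.7940, 0.8350, -0.8290, -0.7040, 0.3630, -0.7350]

0.7940 0.8350 -0.8290 -0.7040 0.3630 -0.7350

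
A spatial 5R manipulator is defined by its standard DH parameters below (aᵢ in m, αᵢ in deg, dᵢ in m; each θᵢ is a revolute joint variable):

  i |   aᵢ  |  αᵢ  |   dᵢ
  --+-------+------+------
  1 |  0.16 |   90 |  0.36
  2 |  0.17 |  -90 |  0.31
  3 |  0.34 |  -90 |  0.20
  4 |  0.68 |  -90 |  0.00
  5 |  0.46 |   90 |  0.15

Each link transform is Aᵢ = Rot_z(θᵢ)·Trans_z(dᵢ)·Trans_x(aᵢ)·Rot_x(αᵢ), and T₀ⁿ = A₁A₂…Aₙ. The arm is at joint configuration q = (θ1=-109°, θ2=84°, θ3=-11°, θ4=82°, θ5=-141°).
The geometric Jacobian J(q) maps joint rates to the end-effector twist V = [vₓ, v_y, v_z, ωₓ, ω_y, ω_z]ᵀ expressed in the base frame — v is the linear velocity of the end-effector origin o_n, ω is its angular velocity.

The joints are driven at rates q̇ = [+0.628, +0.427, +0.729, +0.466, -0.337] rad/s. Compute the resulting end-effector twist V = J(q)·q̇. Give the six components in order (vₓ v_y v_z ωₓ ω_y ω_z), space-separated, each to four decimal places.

0.4295 0.1967 -0.2691 0.2056 0.6993 1.1233

o_n = [-0.1801, -0.3053, 0.8001]
J₁: ẑ×o_n = [0.3053, -0.1801, 0.0000], ω = ẑ
J2: z=[-0.9455, 0.3256, 0.0000] o=[-0.0521, -0.1513, 0.3600] → [0.1433, 0.4161, 0.1873, -0.9455, 0.3256, 0.0000]
J3: z=[0.3238, 0.9403, 0.1045] o=[-0.3510, -0.0672, 0.5291] → [0.2797, -0.0699, -0.2378, 0.3238, 0.9403, 0.1045]
J4: z=[0.9217, -0.3384, 0.1898] o=[-0.3589, 0.1090, 0.8819] → [0.1063, 0.1093, -0.3213, 0.9217, -0.3384, 0.1898]
J5: z=[0.1667, -0.0963, -0.9813] o=[-0.5972, -0.5275, 0.9039] → [0.2280, -0.3920, 0.0772, 0.1667, -0.0963, -0.9813]
V = J·q̇ = [0.4295, 0.1967, -0.2691, 0.2056, 0.6993, 1.1233]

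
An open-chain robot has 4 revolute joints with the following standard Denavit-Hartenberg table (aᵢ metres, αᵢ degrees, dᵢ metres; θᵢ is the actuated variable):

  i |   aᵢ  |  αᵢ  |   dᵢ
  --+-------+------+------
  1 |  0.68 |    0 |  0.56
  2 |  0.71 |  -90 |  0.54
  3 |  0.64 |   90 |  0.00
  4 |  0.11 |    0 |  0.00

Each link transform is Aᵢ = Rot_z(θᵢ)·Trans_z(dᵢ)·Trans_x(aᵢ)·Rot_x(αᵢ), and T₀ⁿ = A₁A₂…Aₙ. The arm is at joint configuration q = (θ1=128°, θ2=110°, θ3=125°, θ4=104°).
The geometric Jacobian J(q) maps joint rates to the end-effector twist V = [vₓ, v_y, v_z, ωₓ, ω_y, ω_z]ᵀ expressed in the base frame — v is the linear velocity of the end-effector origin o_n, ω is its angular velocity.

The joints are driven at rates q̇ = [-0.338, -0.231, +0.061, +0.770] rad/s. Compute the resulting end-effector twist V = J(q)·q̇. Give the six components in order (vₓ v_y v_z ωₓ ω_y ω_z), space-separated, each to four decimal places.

o_n = [-0.5179, 0.1755, 0.5975]
J₁: ẑ×o_n = [-0.1755, -0.5179, 0.0000], ω = ẑ
J2: z=[0.0000, 0.0000, 1.0000] o=[-0.4186, 0.5358, 0.5600] → [0.3603, -0.0993, 0.0000, 0.0000, 0.0000, 1.0000]
J3: z=[0.8480, -0.5299, 0.0000] o=[-0.7949, -0.0663, 1.1000] → [0.2663, 0.4261, 0.3518, 0.8480, -0.5299, 0.0000]
J4: z=[-0.4341, -0.6947, -0.5736] o=[-0.6004, 0.2450, 0.5757] → [-0.0550, -0.0378, 0.0874, -0.4341, -0.6947, -0.5736]
V = J·q̇ = [-0.0500, 0.1949, 0.0888, -0.2825, -0.5672, -1.0107]

-0.0500 0.1949 0.0888 -0.2825 -0.5672 -1.0107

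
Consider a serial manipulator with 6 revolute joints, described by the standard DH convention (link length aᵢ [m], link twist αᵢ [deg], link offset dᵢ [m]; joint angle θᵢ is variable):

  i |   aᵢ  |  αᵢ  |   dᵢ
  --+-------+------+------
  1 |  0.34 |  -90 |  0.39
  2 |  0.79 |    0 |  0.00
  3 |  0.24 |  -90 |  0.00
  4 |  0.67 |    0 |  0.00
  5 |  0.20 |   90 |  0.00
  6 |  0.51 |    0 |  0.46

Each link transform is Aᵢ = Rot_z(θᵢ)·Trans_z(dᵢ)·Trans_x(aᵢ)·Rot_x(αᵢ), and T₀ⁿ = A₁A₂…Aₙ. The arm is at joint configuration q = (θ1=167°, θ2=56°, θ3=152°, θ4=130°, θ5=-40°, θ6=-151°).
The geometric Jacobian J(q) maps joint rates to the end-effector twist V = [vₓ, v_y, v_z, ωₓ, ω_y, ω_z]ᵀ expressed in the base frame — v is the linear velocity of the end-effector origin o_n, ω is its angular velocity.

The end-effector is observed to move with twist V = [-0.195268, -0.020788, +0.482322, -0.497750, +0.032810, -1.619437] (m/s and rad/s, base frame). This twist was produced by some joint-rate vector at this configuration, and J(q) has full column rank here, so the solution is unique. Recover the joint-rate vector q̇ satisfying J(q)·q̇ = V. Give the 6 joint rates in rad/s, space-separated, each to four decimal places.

o_n = [-0.3568, 0.3566, -0.3568]
J₁: ẑ×o_n = [-0.3566, -0.3568, 0.0000], ω = ẑ
J2: z=[-0.2250, -0.9744, 0.0000] o=[-0.3313, 0.0765, 0.3900] → [0.7277, -0.1680, -0.0879, -0.2250, -0.9744, 0.0000]
J3: z=[-0.2250, -0.9744, 0.0000] o=[-0.7617, 0.1759, -0.2649] → [0.0895, -0.0207, 0.3539, -0.2250, -0.9744, 0.0000]
J4: z=[-0.4574, 0.1056, 0.8829] o=[-0.5552, 0.1282, -0.1523] → [-0.2233, 0.0817, -0.1254, -0.4574, 0.1056, 0.8829]
J5: z=[-0.4574, 0.1056, 0.8829] o=[-0.8103, 0.7138, -0.3545] → [0.3152, 0.3993, 0.1155, -0.4574, 0.1056, 0.8829]
J6: z=[0.8603, -0.1986, 0.4695] o=[-0.7653, 0.9087, -0.3545] → [0.2597, 0.1938, -0.3938, 0.8603, -0.1986, 0.4695]
q̇ = J⁺·V = [-0.7200, -0.2860, 0.3660, -0.2290, -0.3340, -0.8570]

-0.7200 -0.2860 0.3660 -0.2290 -0.3340 -0.8570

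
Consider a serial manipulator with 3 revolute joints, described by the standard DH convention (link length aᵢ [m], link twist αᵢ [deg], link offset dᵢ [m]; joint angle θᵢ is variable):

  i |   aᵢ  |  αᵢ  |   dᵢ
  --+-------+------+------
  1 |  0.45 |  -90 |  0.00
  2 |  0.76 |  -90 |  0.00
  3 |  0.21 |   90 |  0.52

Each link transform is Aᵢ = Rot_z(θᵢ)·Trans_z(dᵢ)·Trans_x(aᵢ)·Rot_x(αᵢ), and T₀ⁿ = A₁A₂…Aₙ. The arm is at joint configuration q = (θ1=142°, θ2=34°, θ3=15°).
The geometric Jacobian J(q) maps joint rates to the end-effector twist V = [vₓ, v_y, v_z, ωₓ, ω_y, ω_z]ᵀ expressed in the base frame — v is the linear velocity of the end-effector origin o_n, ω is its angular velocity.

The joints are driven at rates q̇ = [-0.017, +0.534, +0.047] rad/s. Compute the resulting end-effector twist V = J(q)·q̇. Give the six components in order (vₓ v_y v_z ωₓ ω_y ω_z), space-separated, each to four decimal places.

0.4263 -0.3003 -0.2696 -0.3081 -0.4370 -0.0560

o_n = [-0.7210, 0.6323, -0.9695]
J₁: ẑ×o_n = [-0.6323, -0.7210, 0.0000], ω = ẑ
J2: z=[-0.6157, -0.7880, 0.0000] o=[-0.3546, 0.2770, 0.0000] → [0.7640, -0.5969, -0.5075, -0.6157, -0.7880, 0.0000]
J3: z=[0.4407, -0.3443, -0.8290] o=[-0.8511, 0.6650, -0.4250] → [0.1604, 0.1321, 0.0304, 0.4407, -0.3443, -0.8290]
V = J·q̇ = [0.4263, -0.3003, -0.2696, -0.3081, -0.4370, -0.0560]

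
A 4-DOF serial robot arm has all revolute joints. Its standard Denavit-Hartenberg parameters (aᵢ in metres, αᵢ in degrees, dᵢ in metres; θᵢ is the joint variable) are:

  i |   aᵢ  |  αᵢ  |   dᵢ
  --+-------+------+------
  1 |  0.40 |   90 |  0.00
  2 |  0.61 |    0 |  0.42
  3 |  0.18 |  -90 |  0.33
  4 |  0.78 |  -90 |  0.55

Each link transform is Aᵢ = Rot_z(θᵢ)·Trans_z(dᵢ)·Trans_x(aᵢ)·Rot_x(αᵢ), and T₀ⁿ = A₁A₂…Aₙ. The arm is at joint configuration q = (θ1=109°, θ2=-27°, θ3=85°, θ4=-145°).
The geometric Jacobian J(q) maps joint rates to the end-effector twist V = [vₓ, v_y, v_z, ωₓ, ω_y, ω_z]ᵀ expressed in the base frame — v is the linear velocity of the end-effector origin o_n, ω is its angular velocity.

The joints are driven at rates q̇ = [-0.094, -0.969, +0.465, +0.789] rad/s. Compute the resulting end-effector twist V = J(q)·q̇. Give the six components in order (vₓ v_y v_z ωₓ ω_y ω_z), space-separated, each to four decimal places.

o_n = [1.0560, 0.6110, -0.3747]
J₁: ẑ×o_n = [-0.6110, 1.0560, 0.0000], ω = ẑ
J2: z=[0.9455, 0.3256, 0.0000] o=[-0.1302, 0.3782, 0.0000] → [-0.1220, 0.3543, -0.1661, 0.9455, 0.3256, 0.0000]
J3: z=[0.9455, 0.3256, 0.0000] o=[0.0899, 1.0288, -0.2769] → [-0.0318, 0.0924, -0.7096, 0.9455, 0.3256, 0.0000]
J4: z=[0.2761, -0.8018, 0.5299] o=[0.3709, 1.2265, -0.1243] → [0.5269, 0.4322, 0.3794, 0.2761, -0.8018, 0.5299]
V = J·q̇ = [0.5766, -0.0586, 0.1303, -0.2587, -0.7967, 0.3241]

0.5766 -0.0586 0.1303 -0.2587 -0.7967 0.3241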